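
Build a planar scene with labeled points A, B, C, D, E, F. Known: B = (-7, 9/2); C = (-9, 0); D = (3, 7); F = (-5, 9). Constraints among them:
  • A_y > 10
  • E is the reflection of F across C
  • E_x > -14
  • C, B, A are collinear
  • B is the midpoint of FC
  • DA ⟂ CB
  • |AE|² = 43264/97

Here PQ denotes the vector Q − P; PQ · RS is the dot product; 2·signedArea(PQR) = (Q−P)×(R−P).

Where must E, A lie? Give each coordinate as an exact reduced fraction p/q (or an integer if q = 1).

A = (-429/97, 999/97)
E = (-13, -9)

1. E_x = -13  [E is the reflection of F across C]
2. E_y = -9  [E is the reflection of F across C]
   → E = (-13, -9)
3. A_x = -429/97  [C, B, A are collinear ∩ DA ⟂ CB]
4. A_y = 999/97  [C, B, A are collinear ∩ DA ⟂ CB]
   → A = (-429/97, 999/97)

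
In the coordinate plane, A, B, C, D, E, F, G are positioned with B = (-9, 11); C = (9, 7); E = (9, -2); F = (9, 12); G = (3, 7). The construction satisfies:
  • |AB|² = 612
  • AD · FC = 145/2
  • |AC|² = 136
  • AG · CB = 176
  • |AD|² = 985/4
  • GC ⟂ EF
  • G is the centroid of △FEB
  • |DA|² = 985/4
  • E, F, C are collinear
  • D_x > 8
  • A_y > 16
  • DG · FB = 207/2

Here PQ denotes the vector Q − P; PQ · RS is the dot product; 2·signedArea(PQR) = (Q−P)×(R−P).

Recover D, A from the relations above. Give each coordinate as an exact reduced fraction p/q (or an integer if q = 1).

1. A_x = 15  [line 18·x + -4·y + -202 = 0 ∩ |AC|² = 136]
2. A_y = 17  [line 18·x + -4·y + -202 = 0 ∩ |AC|² = 136]
   → A = (15, 17)
3. D_x = 9  [DG · FB = 207/2 ∩ AD · FC = 145/2]
4. D_y = 5/2  [DG · FB = 207/2 ∩ AD · FC = 145/2]
   → D = (9, 5/2)

A = (15, 17)
D = (9, 5/2)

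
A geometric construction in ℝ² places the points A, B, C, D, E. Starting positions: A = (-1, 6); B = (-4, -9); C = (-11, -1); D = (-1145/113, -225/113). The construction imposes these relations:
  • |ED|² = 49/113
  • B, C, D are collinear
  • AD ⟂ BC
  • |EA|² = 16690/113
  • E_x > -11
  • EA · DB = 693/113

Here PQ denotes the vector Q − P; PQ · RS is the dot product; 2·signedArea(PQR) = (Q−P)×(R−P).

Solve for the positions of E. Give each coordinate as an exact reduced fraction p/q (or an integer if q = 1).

E = (-1194/113, -169/113)

1. E_x = -1194/113  [line -693/113·x + 792/113·y + -6138/113 = 0 ∩ |ED|² = 49/113]
2. E_y = -169/113  [line -693/113·x + 792/113·y + -6138/113 = 0 ∩ |ED|² = 49/113]
   → E = (-1194/113, -169/113)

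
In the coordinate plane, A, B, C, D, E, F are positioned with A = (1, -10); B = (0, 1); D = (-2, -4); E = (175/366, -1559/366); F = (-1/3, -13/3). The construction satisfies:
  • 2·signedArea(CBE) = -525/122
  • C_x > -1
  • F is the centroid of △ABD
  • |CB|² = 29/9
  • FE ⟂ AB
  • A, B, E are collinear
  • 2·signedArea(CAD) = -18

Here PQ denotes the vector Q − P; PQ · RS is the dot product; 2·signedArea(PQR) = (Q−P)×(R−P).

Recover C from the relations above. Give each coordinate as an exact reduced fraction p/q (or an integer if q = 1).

1. C_x = -2/3  [2·signedArea(CBE) = -525/122 ∩ 2·signedArea(CAD) = -18]
2. C_y = -2/3  [2·signedArea(CBE) = -525/122 ∩ 2·signedArea(CAD) = -18]
   → C = (-2/3, -2/3)

C = (-2/3, -2/3)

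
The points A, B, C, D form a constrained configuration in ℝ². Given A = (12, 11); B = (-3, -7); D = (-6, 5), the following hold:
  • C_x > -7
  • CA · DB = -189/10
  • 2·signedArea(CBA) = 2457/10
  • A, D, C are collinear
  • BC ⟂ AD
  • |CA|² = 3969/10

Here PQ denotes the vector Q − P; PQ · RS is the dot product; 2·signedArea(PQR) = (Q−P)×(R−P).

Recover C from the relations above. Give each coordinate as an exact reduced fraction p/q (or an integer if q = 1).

C = (-69/10, 47/10)

1. C_x = -69/10  [A, D, C are collinear ∩ BC ⟂ AD]
2. C_y = 47/10  [A, D, C are collinear ∩ BC ⟂ AD]
   → C = (-69/10, 47/10)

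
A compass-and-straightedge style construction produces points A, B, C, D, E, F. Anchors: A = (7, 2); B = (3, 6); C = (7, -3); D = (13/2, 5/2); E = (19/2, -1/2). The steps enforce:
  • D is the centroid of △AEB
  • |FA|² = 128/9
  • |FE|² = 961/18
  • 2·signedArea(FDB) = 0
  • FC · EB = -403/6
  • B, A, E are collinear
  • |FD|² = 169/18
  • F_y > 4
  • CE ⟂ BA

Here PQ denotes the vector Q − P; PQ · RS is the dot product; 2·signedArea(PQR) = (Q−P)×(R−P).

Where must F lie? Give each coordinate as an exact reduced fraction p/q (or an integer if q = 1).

1. F_x = 13/3  [2·signedArea(FDB) = 0 ∩ FC · EB = -403/6]
2. F_y = 14/3  [2·signedArea(FDB) = 0 ∩ FC · EB = -403/6]
   → F = (13/3, 14/3)

F = (13/3, 14/3)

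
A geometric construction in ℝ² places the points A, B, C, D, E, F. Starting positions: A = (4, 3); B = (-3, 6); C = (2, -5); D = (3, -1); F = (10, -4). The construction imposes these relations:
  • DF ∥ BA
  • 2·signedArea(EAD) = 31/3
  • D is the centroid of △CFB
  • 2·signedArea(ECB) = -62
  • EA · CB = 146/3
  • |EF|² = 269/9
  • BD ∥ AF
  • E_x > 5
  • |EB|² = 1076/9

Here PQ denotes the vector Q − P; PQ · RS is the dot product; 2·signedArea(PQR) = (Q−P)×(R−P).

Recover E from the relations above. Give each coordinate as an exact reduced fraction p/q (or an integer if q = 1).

1. E_x = 17/3  [2·signedArea(EAD) = 31/3 ∩ EA · CB = 146/3]
2. E_y = -2/3  [2·signedArea(EAD) = 31/3 ∩ EA · CB = 146/3]
   → E = (17/3, -2/3)

E = (17/3, -2/3)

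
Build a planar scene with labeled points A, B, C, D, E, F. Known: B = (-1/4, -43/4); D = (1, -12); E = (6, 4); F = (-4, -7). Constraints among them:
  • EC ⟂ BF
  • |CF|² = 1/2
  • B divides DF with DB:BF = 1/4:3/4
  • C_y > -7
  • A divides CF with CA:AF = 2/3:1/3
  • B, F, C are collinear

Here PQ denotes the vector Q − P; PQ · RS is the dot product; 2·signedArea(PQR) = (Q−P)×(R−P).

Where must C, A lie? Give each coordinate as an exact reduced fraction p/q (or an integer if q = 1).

1. C_x = -9/2  [B, F, C are collinear ∩ EC ⟂ BF]
2. C_y = -13/2  [B, F, C are collinear ∩ EC ⟂ BF]
   → C = (-9/2, -13/2)
3. A_x = -25/6  [A divides CF with CA:AF = 2/3:1/3]
4. A_y = -41/6  [A divides CF with CA:AF = 2/3:1/3]
   → A = (-25/6, -41/6)

A = (-25/6, -41/6)
C = (-9/2, -13/2)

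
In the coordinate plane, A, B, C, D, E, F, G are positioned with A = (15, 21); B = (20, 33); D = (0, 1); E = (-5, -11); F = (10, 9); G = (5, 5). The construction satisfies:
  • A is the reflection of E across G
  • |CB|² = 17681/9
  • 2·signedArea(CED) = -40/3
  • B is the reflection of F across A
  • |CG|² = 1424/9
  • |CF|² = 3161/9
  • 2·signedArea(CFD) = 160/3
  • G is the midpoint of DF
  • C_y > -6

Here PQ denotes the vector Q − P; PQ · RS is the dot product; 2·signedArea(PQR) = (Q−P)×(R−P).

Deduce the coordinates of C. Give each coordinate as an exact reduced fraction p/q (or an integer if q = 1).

C = (-5/3, -17/3)

1. C_x = -5/3  [2·signedArea(CFD) = 160/3 ∩ 2·signedArea(CED) = -40/3]
2. C_y = -17/3  [2·signedArea(CFD) = 160/3 ∩ 2·signedArea(CED) = -40/3]
   → C = (-5/3, -17/3)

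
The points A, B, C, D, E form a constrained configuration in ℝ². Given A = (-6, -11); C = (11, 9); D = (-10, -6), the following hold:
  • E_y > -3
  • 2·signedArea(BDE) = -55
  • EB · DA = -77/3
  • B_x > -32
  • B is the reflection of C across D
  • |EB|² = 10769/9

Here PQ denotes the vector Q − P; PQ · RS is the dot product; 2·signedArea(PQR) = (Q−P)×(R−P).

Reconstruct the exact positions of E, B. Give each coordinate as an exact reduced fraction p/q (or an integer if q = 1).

1. B_x = -31  [B is the reflection of C across D]
2. B_y = -21  [B is the reflection of C across D]
   → B = (-31, -21)
3. E_x = -5/3  [EB · DA = -77/3 ∩ 2·signedArea(BDE) = -55]
4. E_y = -8/3  [EB · DA = -77/3 ∩ 2·signedArea(BDE) = -55]
   → E = (-5/3, -8/3)

B = (-31, -21)
E = (-5/3, -8/3)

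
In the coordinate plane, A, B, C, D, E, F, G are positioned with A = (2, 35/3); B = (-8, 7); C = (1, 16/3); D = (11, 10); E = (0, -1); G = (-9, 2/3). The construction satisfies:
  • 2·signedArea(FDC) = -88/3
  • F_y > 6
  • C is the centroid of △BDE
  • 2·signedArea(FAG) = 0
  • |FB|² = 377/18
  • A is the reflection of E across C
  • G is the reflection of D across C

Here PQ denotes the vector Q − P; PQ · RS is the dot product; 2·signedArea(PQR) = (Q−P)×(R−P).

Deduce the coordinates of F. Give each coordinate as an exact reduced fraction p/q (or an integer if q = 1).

F = (-7/2, 37/6)

1. F_x = -7/2  [2·signedArea(FAG) = 0 ∩ 2·signedArea(FDC) = -88/3]
2. F_y = 37/6  [2·signedArea(FAG) = 0 ∩ 2·signedArea(FDC) = -88/3]
   → F = (-7/2, 37/6)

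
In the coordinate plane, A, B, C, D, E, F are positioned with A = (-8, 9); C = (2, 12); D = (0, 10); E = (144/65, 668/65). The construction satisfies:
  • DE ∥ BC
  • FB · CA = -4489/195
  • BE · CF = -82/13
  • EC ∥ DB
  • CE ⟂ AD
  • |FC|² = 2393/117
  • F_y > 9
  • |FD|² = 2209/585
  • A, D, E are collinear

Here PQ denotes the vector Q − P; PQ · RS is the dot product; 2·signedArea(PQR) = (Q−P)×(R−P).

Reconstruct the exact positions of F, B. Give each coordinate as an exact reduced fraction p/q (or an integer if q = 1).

1. B_x = -14/65  [DE ∥ BC ∩ EC ∥ DB]
2. B_y = 762/65  [DE ∥ BC ∩ EC ∥ DB]
   → B = (-14/65, 762/65)
3. F_x = -376/195  [FB · CA = -4489/195 ∩ BE · CF = -82/13]
4. F_y = 1903/195  [FB · CA = -4489/195 ∩ BE · CF = -82/13]
   → F = (-376/195, 1903/195)

B = (-14/65, 762/65)
F = (-376/195, 1903/195)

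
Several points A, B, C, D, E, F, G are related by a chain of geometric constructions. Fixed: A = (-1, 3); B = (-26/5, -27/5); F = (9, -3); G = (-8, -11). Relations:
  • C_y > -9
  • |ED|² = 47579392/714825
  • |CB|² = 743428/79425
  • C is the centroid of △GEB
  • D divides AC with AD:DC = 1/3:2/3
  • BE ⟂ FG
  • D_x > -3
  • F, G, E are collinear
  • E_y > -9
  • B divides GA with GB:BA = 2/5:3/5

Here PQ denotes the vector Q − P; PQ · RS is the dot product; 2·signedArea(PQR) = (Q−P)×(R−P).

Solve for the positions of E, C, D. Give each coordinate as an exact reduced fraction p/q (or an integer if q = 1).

C = (-29564/5295, -8933/1059)
D = (-40154/15885, -2579/3177)
E = (-6266/1765, -15719/1765)

1. E_x = -6266/1765  [F, G, E are collinear ∩ BE ⟂ FG]
2. E_y = -15719/1765  [F, G, E are collinear ∩ BE ⟂ FG]
   → E = (-6266/1765, -15719/1765)
3. C_x = -29564/5295  [C is the centroid of △GEB]
4. C_y = -8933/1059  [C is the centroid of △GEB]
   → C = (-29564/5295, -8933/1059)
5. D_x = -40154/15885  [D divides AC with AD:DC = 1/3:2/3]
6. D_y = -2579/3177  [D divides AC with AD:DC = 1/3:2/3]
   → D = (-40154/15885, -2579/3177)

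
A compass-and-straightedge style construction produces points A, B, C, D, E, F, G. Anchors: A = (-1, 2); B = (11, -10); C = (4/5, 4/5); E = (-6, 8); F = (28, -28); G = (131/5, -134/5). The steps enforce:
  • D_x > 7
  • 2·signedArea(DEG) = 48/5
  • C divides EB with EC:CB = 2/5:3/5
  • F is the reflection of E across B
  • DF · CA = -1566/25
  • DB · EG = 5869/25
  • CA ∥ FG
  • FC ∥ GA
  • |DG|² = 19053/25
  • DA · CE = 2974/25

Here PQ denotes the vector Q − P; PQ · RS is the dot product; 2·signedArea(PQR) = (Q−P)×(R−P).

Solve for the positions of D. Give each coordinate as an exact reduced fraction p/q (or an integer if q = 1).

1. D_x = 38/5  [DF · CA = -1566/25 ∩ DA · CE = 2974/25]
2. D_y = -32/5  [DF · CA = -1566/25 ∩ DA · CE = 2974/25]
   → D = (38/5, -32/5)

D = (38/5, -32/5)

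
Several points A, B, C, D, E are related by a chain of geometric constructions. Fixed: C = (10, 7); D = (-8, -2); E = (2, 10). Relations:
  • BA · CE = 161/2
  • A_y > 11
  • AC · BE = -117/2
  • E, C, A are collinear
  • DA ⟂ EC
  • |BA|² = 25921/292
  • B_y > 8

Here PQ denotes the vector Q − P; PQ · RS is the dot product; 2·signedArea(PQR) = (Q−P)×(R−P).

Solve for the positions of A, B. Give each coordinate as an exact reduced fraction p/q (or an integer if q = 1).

1. A_x = -206/73  [E, C, A are collinear ∩ DA ⟂ EC]
2. A_y = 862/73  [E, C, A are collinear ∩ DA ⟂ EC]
   → A = (-206/73, 862/73)
3. B_x = 6  [line 8·x + -3·y + -45/2 = 0 ∩ |BA|² = 25921/292]
4. B_y = 17/2  [line 8·x + -3·y + -45/2 = 0 ∩ |BA|² = 25921/292]
   → B = (6, 17/2)

A = (-206/73, 862/73)
B = (6, 17/2)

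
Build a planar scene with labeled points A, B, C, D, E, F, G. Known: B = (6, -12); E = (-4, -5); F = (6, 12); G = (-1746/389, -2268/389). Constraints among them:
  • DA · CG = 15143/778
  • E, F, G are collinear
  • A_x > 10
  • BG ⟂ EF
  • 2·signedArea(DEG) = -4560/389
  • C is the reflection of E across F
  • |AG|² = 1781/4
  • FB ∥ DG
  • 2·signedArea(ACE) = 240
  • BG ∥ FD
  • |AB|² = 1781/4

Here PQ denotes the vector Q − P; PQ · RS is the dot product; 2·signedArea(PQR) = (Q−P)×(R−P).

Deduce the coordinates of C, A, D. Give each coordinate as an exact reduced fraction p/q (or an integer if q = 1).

A = (11, 17/2)
C = (16, 29)
D = (-1746/389, 7068/389)

1. C_x = 16  [C is the reflection of E across F]
2. C_y = 29  [C is the reflection of E across F]
   → C = (16, 29)
3. A_x = 11  [line 34·x + -20·y + -204 = 0 ∩ |AG|² = 1781/4]
4. A_y = 17/2  [line 34·x + -20·y + -204 = 0 ∩ |AG|² = 1781/4]
   → A = (11, 17/2)
5. D_x = -1746/389  [FB ∥ DG ∩ BG ∥ FD]
6. D_y = 7068/389  [FB ∥ DG ∩ BG ∥ FD]
   → D = (-1746/389, 7068/389)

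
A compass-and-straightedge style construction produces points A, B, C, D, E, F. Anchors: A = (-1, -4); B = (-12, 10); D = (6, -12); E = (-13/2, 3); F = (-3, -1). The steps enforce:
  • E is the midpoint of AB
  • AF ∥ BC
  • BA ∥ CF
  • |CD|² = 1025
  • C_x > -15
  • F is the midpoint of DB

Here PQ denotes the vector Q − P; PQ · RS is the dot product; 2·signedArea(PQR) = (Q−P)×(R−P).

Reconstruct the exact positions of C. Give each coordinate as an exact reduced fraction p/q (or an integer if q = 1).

1. C_x = -14  [BA ∥ CF ∩ AF ∥ BC]
2. C_y = 13  [BA ∥ CF ∩ AF ∥ BC]
   → C = (-14, 13)

C = (-14, 13)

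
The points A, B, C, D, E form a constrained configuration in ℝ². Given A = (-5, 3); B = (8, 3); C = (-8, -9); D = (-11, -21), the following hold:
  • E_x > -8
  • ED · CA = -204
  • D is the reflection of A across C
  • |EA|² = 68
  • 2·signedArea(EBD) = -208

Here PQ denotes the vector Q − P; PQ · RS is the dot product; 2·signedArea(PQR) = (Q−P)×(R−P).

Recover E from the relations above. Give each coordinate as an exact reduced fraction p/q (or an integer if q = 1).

E = (-7, -5)

1. E_x = -7  [ED · CA = -204 ∩ 2·signedArea(EBD) = -208]
2. E_y = -5  [ED · CA = -204 ∩ 2·signedArea(EBD) = -208]
   → E = (-7, -5)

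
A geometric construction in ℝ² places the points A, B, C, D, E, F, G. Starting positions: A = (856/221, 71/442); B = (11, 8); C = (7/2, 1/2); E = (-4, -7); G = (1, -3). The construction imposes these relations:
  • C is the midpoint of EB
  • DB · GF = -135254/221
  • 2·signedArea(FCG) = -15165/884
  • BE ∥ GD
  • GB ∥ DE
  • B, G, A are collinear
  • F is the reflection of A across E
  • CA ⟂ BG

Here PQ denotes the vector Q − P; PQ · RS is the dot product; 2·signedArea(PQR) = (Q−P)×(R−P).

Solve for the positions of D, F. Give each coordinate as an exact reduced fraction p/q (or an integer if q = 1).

D = (-14, -18)
F = (-2624/221, -6259/442)

1. D_x = -14  [GB ∥ DE ∩ BE ∥ GD]
2. D_y = -18  [GB ∥ DE ∩ BE ∥ GD]
   → D = (-14, -18)
3. F_x = -2624/221  [F is the reflection of A across E]
4. F_y = -6259/442  [F is the reflection of A across E]
   → F = (-2624/221, -6259/442)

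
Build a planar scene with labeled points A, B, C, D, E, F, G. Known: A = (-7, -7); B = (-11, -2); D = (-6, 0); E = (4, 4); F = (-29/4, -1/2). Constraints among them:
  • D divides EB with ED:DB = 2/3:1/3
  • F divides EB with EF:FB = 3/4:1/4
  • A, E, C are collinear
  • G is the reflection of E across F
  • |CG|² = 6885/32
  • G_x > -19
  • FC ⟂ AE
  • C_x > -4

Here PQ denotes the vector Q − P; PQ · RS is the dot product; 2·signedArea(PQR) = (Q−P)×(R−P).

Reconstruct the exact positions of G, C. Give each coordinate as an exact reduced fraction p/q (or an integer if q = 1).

1. G_x = -37/2  [G is the reflection of E across F]
2. G_y = -5  [G is the reflection of E across F]
   → G = (-37/2, -5)
3. C_x = -31/8  [A, E, C are collinear ∩ FC ⟂ AE]
4. C_y = -31/8  [A, E, C are collinear ∩ FC ⟂ AE]
   → C = (-31/8, -31/8)

C = (-31/8, -31/8)
G = (-37/2, -5)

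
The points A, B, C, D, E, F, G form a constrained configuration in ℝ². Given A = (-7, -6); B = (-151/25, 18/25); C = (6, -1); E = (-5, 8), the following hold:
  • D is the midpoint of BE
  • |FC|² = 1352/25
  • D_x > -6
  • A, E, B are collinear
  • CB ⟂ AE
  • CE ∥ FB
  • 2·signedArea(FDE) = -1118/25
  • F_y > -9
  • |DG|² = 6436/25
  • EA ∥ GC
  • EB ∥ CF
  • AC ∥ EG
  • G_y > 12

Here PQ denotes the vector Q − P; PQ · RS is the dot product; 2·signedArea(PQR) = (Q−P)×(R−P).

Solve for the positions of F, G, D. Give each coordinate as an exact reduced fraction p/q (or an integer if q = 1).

D = (-138/25, 109/25)
F = (124/25, -207/25)
G = (8, 13)

1. F_x = 124/25  [CE ∥ FB ∩ EB ∥ CF]
2. F_y = -207/25  [CE ∥ FB ∩ EB ∥ CF]
   → F = (124/25, -207/25)
3. G_x = 8  [EA ∥ GC ∩ AC ∥ EG]
4. G_y = 13  [EA ∥ GC ∩ AC ∥ EG]
   → G = (8, 13)
5. D_x = -138/25  [D is the midpoint of BE]
6. D_y = 109/25  [D is the midpoint of BE]
   → D = (-138/25, 109/25)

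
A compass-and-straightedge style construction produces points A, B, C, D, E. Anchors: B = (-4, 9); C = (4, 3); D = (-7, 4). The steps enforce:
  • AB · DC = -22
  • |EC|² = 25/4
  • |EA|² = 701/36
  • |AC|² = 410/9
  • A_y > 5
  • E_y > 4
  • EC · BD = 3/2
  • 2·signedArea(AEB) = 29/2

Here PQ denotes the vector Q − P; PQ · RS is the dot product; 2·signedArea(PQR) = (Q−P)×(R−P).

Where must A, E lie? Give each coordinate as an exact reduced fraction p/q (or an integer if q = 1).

A = (-7/3, 16/3)
E = (2, 9/2)

1. A_x = -7/3  [line -11·x + 1·y + -31 = 0 ∩ |AC|² = 410/9]
2. A_y = 16/3  [line -11·x + 1·y + -31 = 0 ∩ |AC|² = 410/9]
   → A = (-7/3, 16/3)
3. E_x = 2  [2·signedArea(AEB) = 29/2 ∩ EC · BD = 3/2]
4. E_y = 9/2  [2·signedArea(AEB) = 29/2 ∩ EC · BD = 3/2]
   → E = (2, 9/2)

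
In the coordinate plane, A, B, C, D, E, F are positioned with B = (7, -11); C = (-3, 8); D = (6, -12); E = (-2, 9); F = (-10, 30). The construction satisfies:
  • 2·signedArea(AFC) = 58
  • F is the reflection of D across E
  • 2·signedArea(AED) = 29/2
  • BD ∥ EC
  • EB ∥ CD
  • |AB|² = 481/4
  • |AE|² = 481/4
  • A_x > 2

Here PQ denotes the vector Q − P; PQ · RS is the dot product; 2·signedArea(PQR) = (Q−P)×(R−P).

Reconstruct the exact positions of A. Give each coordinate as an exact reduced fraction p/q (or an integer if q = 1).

A = (5/2, -1)

1. A_x = 5/2  [2·signedArea(AFC) = 58 ∩ 2·signedArea(AED) = 29/2]
2. A_y = -1  [2·signedArea(AFC) = 58 ∩ 2·signedArea(AED) = 29/2]
   → A = (5/2, -1)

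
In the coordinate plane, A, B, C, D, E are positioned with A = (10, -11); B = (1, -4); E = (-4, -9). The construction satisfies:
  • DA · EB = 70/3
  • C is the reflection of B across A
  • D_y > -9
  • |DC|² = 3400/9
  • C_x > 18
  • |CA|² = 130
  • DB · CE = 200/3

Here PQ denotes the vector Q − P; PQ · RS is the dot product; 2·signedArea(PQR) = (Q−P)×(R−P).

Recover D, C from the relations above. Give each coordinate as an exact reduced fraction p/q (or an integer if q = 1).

1. C_x = 19  [C is the reflection of B across A]
2. C_y = -18  [C is the reflection of B across A]
   → C = (19, -18)
3. D_x = 7/3  [DA · EB = 70/3 ∩ DB · CE = 200/3]
4. D_y = -8  [DA · EB = 70/3 ∩ DB · CE = 200/3]
   → D = (7/3, -8)

C = (19, -18)
D = (7/3, -8)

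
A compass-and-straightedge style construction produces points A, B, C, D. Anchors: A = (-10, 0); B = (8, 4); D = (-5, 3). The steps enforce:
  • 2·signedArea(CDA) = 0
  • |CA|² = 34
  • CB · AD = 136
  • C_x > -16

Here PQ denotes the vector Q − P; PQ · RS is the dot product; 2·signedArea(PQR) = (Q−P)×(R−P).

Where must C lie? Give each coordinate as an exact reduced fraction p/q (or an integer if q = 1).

1. C_x = -15  [2·signedArea(CDA) = 0 ∩ CB · AD = 136]
2. C_y = -3  [2·signedArea(CDA) = 0 ∩ CB · AD = 136]
   → C = (-15, -3)

C = (-15, -3)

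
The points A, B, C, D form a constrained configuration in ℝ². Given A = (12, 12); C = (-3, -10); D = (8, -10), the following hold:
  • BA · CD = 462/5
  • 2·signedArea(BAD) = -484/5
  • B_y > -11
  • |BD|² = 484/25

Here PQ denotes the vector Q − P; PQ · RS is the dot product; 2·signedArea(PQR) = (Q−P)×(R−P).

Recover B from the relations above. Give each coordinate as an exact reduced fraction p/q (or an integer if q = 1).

1. B_x = 18/5  [2·signedArea(BAD) = -484/5 ∩ BA · CD = 462/5]
2. B_y = -10  [2·signedArea(BAD) = -484/5 ∩ BA · CD = 462/5]
   → B = (18/5, -10)

B = (18/5, -10)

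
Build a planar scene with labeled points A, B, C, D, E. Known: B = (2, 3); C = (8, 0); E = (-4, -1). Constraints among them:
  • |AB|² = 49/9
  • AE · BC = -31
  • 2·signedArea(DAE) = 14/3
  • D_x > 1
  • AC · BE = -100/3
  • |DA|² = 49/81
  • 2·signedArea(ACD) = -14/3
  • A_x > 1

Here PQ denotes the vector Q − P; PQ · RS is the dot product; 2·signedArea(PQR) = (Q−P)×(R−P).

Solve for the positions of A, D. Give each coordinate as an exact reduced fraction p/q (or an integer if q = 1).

A = (2, 2/3)
D = (2, -1/9)

1. A_x = 2  [AC · BE = -100/3 ∩ AE · BC = -31]
2. A_y = 2/3  [AC · BE = -100/3 ∩ AE · BC = -31]
   → A = (2, 2/3)
3. D_x = 2  [2·signedArea(ACD) = -14/3 ∩ 2·signedArea(DAE) = 14/3]
4. D_y = -1/9  [2·signedArea(ACD) = -14/3 ∩ 2·signedArea(DAE) = 14/3]
   → D = (2, -1/9)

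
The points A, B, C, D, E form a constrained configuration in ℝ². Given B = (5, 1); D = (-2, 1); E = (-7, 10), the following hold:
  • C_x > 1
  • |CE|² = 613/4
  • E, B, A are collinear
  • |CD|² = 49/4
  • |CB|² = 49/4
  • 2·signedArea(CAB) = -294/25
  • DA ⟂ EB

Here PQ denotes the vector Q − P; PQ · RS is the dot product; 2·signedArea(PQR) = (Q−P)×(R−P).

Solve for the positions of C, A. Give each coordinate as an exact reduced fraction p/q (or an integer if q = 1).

A = (13/25, 109/25)
C = (3/2, 1)

1. A_x = 13/25  [E, B, A are collinear ∩ DA ⟂ EB]
2. A_y = 109/25  [E, B, A are collinear ∩ DA ⟂ EB]
   → A = (13/25, 109/25)
3. C_x = 3/2  [line 84/25·x + 112/25·y + -238/25 = 0 ∩ |CD|² = 49/4]
4. C_y = 1  [line 84/25·x + 112/25·y + -238/25 = 0 ∩ |CD|² = 49/4]
   → C = (3/2, 1)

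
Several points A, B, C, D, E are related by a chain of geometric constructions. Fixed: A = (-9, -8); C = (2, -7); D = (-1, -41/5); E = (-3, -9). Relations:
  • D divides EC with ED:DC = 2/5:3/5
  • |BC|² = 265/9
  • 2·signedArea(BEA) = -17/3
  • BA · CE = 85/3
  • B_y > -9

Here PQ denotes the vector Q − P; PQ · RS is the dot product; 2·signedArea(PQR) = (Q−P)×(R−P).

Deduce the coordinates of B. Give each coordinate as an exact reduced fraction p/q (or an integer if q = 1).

B = (-10/3, -8)

1. B_x = -10/3  [BA · CE = 85/3 ∩ 2·signedArea(BEA) = -17/3]
2. B_y = -8  [BA · CE = 85/3 ∩ 2·signedArea(BEA) = -17/3]
   → B = (-10/3, -8)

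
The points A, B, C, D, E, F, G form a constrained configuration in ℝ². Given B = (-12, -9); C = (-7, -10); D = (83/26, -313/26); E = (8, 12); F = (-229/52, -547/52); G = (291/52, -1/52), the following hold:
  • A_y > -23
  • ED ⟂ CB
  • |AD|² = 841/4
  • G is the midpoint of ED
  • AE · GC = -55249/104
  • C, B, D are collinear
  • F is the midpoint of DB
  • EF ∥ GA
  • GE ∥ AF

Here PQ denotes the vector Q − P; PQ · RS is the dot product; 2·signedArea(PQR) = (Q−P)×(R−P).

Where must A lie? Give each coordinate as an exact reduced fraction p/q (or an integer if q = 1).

1. A_x = -177/26  [GE ∥ AF ∩ EF ∥ GA]
2. A_y = -293/13  [GE ∥ AF ∩ EF ∥ GA]
   → A = (-177/26, -293/13)

A = (-177/26, -293/13)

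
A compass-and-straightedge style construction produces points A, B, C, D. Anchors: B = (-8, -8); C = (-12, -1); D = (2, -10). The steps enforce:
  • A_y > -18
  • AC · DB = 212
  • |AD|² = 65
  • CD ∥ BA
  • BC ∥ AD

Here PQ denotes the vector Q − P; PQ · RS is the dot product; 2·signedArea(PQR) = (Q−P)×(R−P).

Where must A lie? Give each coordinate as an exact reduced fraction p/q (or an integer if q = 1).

A = (6, -17)

1. A_x = 6  [BC ∥ AD ∩ CD ∥ BA]
2. A_y = -17  [BC ∥ AD ∩ CD ∥ BA]
   → A = (6, -17)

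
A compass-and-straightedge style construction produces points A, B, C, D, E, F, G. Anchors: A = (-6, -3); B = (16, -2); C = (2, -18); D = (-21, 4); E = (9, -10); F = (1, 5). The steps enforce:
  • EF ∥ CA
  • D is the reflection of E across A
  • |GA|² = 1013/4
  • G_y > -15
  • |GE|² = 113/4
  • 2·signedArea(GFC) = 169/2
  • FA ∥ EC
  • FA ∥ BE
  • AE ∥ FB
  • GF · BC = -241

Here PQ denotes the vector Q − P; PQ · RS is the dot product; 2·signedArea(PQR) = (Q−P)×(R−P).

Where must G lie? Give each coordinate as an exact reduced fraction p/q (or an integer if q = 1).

G = (11/2, -14)

1. G_x = 11/2  [GF · BC = -241 ∩ 2·signedArea(GFC) = 169/2]
2. G_y = -14  [GF · BC = -241 ∩ 2·signedArea(GFC) = 169/2]
   → G = (11/2, -14)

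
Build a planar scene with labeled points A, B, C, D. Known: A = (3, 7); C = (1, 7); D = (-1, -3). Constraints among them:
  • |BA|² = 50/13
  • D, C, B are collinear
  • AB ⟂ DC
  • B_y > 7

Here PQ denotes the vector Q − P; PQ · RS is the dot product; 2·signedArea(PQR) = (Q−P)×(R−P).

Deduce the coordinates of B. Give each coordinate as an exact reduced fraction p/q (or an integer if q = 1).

B = (14/13, 96/13)

1. B_x = 14/13  [D, C, B are collinear ∩ AB ⟂ DC]
2. B_y = 96/13  [D, C, B are collinear ∩ AB ⟂ DC]
   → B = (14/13, 96/13)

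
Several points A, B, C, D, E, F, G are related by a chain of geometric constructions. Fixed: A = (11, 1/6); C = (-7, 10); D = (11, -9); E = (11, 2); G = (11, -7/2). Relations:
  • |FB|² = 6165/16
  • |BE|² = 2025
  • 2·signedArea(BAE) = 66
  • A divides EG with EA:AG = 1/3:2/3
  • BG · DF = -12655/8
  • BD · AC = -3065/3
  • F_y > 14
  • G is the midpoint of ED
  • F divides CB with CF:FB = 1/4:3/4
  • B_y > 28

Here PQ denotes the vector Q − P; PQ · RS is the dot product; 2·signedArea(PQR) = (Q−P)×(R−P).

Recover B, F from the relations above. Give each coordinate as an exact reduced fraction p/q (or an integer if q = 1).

1. B_x = -25  [2·signedArea(BAE) = 66 ∩ BD · AC = -3065/3]
2. B_y = 29  [2·signedArea(BAE) = 66 ∩ BD · AC = -3065/3]
   → B = (-25, 29)
3. F_x = -23/2  [F divides CB with CF:FB = 1/4:3/4]
4. F_y = 59/4  [F divides CB with CF:FB = 1/4:3/4]
   → F = (-23/2, 59/4)

B = (-25, 29)
F = (-23/2, 59/4)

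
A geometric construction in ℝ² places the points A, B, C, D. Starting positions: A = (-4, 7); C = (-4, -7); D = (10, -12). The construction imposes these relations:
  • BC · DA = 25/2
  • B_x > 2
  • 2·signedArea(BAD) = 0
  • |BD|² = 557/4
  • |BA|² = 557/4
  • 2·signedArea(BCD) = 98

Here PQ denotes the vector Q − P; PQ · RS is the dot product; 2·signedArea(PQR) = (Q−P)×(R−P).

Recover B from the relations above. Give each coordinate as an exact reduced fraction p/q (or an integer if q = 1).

1. B_x = 3  [2·signedArea(BAD) = 0 ∩ BC · DA = 25/2]
2. B_y = -5/2  [2·signedArea(BAD) = 0 ∩ BC · DA = 25/2]
   → B = (3, -5/2)

B = (3, -5/2)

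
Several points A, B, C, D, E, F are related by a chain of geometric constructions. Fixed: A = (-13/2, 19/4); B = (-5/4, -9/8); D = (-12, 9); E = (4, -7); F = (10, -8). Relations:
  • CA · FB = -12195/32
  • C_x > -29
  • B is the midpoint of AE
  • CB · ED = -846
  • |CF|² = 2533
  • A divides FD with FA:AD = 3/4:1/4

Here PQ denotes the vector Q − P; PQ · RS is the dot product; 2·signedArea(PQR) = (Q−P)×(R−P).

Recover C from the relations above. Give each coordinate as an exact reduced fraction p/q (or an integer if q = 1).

C = (-28, 25)

1. C_x = -28  [CA · FB = -12195/32 ∩ CB · ED = -846]
2. C_y = 25  [CA · FB = -12195/32 ∩ CB · ED = -846]
   → C = (-28, 25)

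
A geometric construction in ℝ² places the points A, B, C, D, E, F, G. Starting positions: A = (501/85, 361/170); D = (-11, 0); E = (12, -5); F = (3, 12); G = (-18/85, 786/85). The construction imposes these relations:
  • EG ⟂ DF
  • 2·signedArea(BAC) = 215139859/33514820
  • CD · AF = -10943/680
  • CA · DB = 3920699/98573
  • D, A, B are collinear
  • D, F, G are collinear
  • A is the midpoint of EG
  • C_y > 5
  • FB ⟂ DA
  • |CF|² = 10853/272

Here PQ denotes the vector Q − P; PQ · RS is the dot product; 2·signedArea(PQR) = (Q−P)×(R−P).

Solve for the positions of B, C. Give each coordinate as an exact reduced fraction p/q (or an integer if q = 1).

1. B_x = 420625/98573  [D, A, B are collinear ∩ FB ⟂ DA]
2. B_y = 189164/98573  [D, A, B are collinear ∩ FB ⟂ DA]
   → B = (420625/98573, 189164/98573)
3. C_x = 483/170  [CD · AF = -10943/680 ∩ 2·signedArea(BAC) = 215139859/33514820]
4. C_y = 1933/340  [CD · AF = -10943/680 ∩ 2·signedArea(BAC) = 215139859/33514820]
   → C = (483/170, 1933/340)

B = (420625/98573, 189164/98573)
C = (483/170, 1933/340)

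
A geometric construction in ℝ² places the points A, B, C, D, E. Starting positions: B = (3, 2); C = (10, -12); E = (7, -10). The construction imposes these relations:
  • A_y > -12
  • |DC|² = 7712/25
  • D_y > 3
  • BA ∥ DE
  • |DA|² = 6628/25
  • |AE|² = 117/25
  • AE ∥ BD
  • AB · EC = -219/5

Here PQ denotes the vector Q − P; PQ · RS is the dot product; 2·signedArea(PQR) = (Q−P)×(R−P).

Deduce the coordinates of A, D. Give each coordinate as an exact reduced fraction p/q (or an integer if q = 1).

1. A_x = 44/5  [line -3·x + 2·y + 244/5 = 0 ∩ |AE|² = 117/25]
2. A_y = -56/5  [line -3·x + 2·y + 244/5 = 0 ∩ |AE|² = 117/25]
   → A = (44/5, -56/5)
3. D_x = 6/5  [BA ∥ DE ∩ AE ∥ BD]
4. D_y = 16/5  [BA ∥ DE ∩ AE ∥ BD]
   → D = (6/5, 16/5)

A = (44/5, -56/5)
D = (6/5, 16/5)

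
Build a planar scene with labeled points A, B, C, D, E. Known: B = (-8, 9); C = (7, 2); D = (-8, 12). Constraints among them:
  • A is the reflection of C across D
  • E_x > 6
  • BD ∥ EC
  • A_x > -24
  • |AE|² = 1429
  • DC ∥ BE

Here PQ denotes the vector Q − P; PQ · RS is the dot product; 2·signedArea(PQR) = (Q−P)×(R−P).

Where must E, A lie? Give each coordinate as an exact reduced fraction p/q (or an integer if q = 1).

A = (-23, 22)
E = (7, -1)

1. E_x = 7  [BD ∥ EC ∩ DC ∥ BE]
2. E_y = -1  [BD ∥ EC ∩ DC ∥ BE]
   → E = (7, -1)
3. A_x = -23  [A is the reflection of C across D]
4. A_y = 22  [A is the reflection of C across D]
   → A = (-23, 22)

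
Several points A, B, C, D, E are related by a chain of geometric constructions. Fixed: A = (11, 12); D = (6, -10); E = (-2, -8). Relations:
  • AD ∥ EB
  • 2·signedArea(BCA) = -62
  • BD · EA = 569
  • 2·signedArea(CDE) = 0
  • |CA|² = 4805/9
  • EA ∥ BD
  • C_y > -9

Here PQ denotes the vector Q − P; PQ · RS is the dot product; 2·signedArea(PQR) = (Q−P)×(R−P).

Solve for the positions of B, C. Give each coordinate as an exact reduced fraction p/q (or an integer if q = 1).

B = (-7, -30)
C = (2/3, -26/3)

1. B_x = -7  [EA ∥ BD ∩ AD ∥ EB]
2. B_y = -30  [EA ∥ BD ∩ AD ∥ EB]
   → B = (-7, -30)
3. C_x = 2/3  [2·signedArea(CDE) = 0 ∩ 2·signedArea(BCA) = -62]
4. C_y = -26/3  [2·signedArea(CDE) = 0 ∩ 2·signedArea(BCA) = -62]
   → C = (2/3, -26/3)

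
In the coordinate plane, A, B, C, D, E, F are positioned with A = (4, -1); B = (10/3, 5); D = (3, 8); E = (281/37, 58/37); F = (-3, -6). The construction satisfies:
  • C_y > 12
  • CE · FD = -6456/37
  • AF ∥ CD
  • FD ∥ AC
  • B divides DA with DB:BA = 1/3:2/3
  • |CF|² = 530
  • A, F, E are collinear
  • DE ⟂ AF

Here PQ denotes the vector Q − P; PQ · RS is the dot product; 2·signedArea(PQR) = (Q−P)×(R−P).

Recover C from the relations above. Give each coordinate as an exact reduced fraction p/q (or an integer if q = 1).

1. C_x = 10  [AF ∥ CD ∩ FD ∥ AC]
2. C_y = 13  [AF ∥ CD ∩ FD ∥ AC]
   → C = (10, 13)

C = (10, 13)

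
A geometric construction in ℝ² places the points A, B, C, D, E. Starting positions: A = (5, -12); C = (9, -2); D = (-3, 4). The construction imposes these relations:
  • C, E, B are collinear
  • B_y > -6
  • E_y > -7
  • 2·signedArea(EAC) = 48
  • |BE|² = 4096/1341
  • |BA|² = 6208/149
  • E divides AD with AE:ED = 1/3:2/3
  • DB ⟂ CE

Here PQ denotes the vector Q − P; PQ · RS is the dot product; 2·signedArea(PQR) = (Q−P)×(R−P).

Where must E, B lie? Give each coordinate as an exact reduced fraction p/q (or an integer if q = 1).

B = (561/149, -844/149)
E = (7/3, -20/3)

1. E_x = 7/3  [E divides AD with AE:ED = 1/3:2/3]
2. E_y = -20/3  [E divides AD with AE:ED = 1/3:2/3]
   → E = (7/3, -20/3)
3. B_x = 561/149  [C, E, B are collinear ∩ DB ⟂ CE]
4. B_y = -844/149  [C, E, B are collinear ∩ DB ⟂ CE]
   → B = (561/149, -844/149)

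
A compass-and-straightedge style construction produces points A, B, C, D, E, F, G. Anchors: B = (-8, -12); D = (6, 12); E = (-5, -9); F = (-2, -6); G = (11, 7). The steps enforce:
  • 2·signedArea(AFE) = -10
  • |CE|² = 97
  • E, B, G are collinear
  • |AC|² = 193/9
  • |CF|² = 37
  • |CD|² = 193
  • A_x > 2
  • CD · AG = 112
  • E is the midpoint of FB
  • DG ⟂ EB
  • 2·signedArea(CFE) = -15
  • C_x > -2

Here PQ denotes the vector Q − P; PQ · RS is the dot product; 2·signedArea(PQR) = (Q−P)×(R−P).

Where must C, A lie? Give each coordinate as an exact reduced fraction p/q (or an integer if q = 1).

1. C_x = -1  [line 3·x + -3·y + 3 = 0 ∩ |CE|² = 97]
2. C_y = 0  [line 3·x + -3·y + 3 = 0 ∩ |CE|² = 97]
   → C = (-1, 0)
3. A_x = 3  [CD · AG = 112 ∩ 2·signedArea(AFE) = -10]
4. A_y = 7/3  [CD · AG = 112 ∩ 2·signedArea(AFE) = -10]
   → A = (3, 7/3)

A = (3, 7/3)
C = (-1, 0)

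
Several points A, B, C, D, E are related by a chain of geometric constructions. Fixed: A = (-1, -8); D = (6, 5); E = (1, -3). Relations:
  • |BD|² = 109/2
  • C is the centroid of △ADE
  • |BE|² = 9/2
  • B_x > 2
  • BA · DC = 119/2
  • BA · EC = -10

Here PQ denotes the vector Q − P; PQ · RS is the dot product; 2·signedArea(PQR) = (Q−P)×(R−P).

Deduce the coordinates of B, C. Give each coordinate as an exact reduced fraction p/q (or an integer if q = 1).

B = (5/2, -3/2)
C = (2, -2)

1. C_x = 2  [C is the centroid of △ADE]
2. C_y = -2  [C is the centroid of △ADE]
   → C = (2, -2)
3. B_x = 5/2  [BA · EC = -10 ∩ BA · DC = 119/2]
4. B_y = -3/2  [BA · EC = -10 ∩ BA · DC = 119/2]
   → B = (5/2, -3/2)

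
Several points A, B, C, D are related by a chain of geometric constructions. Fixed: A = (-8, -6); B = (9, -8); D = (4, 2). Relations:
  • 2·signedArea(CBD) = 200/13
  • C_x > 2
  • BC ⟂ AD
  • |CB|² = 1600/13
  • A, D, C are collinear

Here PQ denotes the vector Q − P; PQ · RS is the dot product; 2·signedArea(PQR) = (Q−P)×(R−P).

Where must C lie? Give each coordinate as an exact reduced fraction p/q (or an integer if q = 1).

1. C_x = 37/13  [A, D, C are collinear ∩ BC ⟂ AD]
2. C_y = 16/13  [A, D, C are collinear ∩ BC ⟂ AD]
   → C = (37/13, 16/13)

C = (37/13, 16/13)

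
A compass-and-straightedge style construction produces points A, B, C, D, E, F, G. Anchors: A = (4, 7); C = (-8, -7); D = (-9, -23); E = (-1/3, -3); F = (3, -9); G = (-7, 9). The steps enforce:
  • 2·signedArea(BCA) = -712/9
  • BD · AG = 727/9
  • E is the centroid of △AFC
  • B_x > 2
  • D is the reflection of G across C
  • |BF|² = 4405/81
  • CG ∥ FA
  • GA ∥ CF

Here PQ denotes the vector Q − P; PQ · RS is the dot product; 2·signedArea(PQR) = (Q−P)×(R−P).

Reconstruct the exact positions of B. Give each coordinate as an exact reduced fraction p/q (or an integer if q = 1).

1. B_x = 20/9  [2·signedArea(BCA) = -712/9 ∩ BD · AG = 727/9]
2. B_y = -5/3  [2·signedArea(BCA) = -712/9 ∩ BD · AG = 727/9]
   → B = (20/9, -5/3)

B = (20/9, -5/3)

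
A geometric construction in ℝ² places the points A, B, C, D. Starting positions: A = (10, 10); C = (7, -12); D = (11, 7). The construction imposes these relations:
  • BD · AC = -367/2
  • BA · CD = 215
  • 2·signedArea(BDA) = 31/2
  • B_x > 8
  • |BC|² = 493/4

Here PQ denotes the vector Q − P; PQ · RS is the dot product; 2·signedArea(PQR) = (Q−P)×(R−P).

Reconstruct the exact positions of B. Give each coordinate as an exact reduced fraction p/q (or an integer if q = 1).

1. B_x = 17/2  [2·signedArea(BDA) = 31/2 ∩ BA · CD = 215]
2. B_y = -1  [2·signedArea(BDA) = 31/2 ∩ BA · CD = 215]
   → B = (17/2, -1)

B = (17/2, -1)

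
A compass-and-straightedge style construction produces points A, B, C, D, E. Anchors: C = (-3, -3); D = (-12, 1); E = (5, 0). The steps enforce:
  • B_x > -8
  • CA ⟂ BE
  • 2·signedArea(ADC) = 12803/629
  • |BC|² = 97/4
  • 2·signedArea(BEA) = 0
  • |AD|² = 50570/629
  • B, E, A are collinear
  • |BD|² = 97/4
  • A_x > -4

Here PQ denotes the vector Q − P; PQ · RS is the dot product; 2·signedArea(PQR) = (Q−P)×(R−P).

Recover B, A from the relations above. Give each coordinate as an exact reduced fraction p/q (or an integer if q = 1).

1. A_x = -2005/629  [line 4·x + 9·y + 11728/629 = 0 ∩ |AD|² = 50570/629]
2. A_y = -412/629  [line 4·x + 9·y + 11728/629 = 0 ∩ |AD|² = 50570/629]
   → A = (-2005/629, -412/629)
3. B_x = -15/2  [line 412/629·x + -5150/629·y + -2060/629 = 0 ∩ |BD|² = 97/4]
4. B_y = -1  [line 412/629·x + -5150/629·y + -2060/629 = 0 ∩ |BD|² = 97/4]
   → B = (-15/2, -1)

A = (-2005/629, -412/629)
B = (-15/2, -1)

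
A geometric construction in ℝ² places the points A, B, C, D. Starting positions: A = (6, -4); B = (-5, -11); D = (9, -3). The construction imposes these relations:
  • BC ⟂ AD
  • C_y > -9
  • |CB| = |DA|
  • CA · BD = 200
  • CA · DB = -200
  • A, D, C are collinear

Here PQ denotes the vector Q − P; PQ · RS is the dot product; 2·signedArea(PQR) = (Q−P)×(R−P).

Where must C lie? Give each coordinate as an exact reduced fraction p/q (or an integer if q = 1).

C = (-6, -8)

1. C_x = -6  [A, D, C are collinear ∩ BC ⟂ AD]
2. C_y = -8  [A, D, C are collinear ∩ BC ⟂ AD]
   → C = (-6, -8)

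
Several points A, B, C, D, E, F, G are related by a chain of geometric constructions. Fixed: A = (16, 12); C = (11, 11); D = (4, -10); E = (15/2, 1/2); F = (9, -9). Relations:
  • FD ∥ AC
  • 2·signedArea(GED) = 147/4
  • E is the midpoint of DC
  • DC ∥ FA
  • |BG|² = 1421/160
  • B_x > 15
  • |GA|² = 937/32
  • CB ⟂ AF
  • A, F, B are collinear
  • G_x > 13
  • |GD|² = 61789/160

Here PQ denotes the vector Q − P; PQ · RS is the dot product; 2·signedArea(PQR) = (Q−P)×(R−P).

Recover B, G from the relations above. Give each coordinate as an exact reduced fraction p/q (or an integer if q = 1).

B = (76/5, 48/5)
G = (531/40, 293/40)

1. B_x = 76/5  [A, F, B are collinear ∩ CB ⟂ AF]
2. B_y = 48/5  [A, F, B are collinear ∩ CB ⟂ AF]
   → B = (76/5, 48/5)
3. G_x = 531/40  [line 21/2·x + -7/2·y + -455/4 = 0 ∩ |GD|² = 61789/160]
4. G_y = 293/40  [line 21/2·x + -7/2·y + -455/4 = 0 ∩ |GD|² = 61789/160]
   → G = (531/40, 293/40)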